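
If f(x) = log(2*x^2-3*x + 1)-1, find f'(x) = (4*x - 3)/(2*x^2 - 3*x + 1)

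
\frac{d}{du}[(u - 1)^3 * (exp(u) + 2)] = u^3*exp(u) + 6*u^2 - 3*u*exp(u) - 12*u + 2*exp(u) + 6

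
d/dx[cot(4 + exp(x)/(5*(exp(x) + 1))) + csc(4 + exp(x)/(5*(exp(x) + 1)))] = (-exp(x)*cot(4 + exp(x)/(5*exp(x) + 5))^2 - exp(x)*cot(4 + exp(x)/(5*exp(x) + 5))*csc(4 + exp(x)/(5*exp(x) + 5)) - exp(x))/(5*exp(2*x) + 10*exp(x) + 5)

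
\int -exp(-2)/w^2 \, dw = exp(-2)/w + C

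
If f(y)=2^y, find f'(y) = 2^y*log(2)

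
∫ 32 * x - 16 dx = 16*x^2 - 16*x + C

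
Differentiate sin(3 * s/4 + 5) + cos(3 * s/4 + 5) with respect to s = 3*sqrt(2)*cos(3*s/4 + pi/4 + 5)/4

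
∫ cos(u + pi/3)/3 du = sin(u + pi/3)/3 + C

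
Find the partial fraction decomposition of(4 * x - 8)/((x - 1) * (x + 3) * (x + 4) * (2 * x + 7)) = -176/(9*(2*x + 7)) + 24/(5*(x + 4)) + 5/(x + 3) - 1/(45*(x - 1))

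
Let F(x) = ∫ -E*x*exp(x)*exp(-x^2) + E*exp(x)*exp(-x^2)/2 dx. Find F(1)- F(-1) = -exp(-1)/2 + E/2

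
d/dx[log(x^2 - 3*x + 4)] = (2*x - 3)/(x^2 - 3*x + 4)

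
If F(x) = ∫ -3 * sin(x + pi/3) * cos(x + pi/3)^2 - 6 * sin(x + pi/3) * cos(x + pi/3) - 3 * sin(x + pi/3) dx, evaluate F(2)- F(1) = -(cos(1 + pi/3) + 1)^3 + (cos(pi/3 + 2) + 1)^3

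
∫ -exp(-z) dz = exp(-z) + C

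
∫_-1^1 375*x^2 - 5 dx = 240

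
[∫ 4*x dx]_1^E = -2 + 2*exp(2)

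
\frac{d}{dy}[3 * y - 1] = 3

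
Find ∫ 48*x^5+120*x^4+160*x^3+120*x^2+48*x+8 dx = 8*x^6 + 24*x^5 + 40*x^4 + 40*x^3 + 24*x^2 + 8*x + C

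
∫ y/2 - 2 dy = y^2/4 - 2*y + C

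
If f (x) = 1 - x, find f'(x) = -1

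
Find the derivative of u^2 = 2*u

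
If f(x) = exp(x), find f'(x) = exp(x)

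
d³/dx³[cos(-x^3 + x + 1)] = -27*x^6*sin(-x^3 + x + 1) + 27*x^4*sin(-x^3 + x + 1) - 54*x^3*cos(-x^3 + x + 1) - 9*x^2*sin(-x^3 + x + 1) + 18*x*cos(-x^3 + x + 1) + 7*sin(-x^3 + x + 1)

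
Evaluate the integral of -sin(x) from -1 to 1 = 0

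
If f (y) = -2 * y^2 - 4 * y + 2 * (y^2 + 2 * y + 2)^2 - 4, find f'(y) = 8*y^3 + 24*y^2 + 28*y + 12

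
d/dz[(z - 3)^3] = 3*z^2 - 18*z + 27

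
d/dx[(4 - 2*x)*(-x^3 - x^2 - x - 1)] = 8*x^3 - 6*x^2 - 4*x - 2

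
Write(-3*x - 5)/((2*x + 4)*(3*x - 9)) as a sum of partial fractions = -1/(30*(x + 2)) - 7/(15*(x - 3))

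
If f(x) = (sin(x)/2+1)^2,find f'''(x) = -sin(2*x) - cos(x)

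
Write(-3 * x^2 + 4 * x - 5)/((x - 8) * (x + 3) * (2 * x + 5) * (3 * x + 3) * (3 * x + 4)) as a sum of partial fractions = -423/(980*(3*x + 4)) + 20/(49*(2*x + 5)) - 2/(15*(x + 3)) + 2/(27*(x + 1)) - 5/(5292*(x - 8))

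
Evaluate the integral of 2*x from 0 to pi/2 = pi^2/4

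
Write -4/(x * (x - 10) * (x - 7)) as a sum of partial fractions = 4/(21*(x - 7)) - 2/(15*(x - 10)) - 2/(35*x)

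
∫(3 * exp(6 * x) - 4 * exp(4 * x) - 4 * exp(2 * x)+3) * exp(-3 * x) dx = 8*sinh(x)^3 - 2*sinh(x) + C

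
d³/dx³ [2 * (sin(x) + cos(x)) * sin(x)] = -8*sqrt(2)*sin(2*x + pi/4)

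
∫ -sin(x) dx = cos(x) + C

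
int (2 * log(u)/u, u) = log(u)^2 + C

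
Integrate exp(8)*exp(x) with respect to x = exp(x + 8) + C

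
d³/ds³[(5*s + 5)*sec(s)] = 5*(-s*sin(s)/cos(s) + 6*s*sin(s)/cos(s)^3 - sin(s)/cos(s) + 6*sin(s)/cos(s)^3 - 3 + 6/cos(s)^2)/cos(s)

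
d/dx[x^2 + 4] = 2*x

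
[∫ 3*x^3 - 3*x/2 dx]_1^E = 3*E*(-E + exp(3))/4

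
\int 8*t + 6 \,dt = 4*t^2 + 6*t + C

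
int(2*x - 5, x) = x^2 - 5*x + C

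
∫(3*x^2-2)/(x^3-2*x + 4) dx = log(x^3 - 2*x + 4) + C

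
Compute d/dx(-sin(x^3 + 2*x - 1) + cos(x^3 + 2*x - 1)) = -3*x^2*sin(x^3 + 2*x - 1) - 3*x^2*cos(x^3 + 2*x - 1) - 2*sin(x^3 + 2*x - 1) - 2*cos(x^3 + 2*x - 1)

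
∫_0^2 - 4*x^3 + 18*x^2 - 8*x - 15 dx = -14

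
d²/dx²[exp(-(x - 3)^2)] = (4*x^2 - 24*x + 34)*exp(-x^2 + 6*x - 9)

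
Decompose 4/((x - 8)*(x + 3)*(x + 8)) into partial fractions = 1/(20*(x + 8)) - 4/(55*(x + 3)) + 1/(44*(x - 8))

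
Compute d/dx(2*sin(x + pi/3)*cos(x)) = 2*cos(2*x + pi/3)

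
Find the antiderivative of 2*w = w^2 + C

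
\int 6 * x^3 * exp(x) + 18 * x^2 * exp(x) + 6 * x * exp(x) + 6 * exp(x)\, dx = 6*x*(x^2 + 1)*exp(x) + C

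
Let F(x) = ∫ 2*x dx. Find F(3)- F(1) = 8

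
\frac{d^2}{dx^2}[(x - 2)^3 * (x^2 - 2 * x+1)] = 20*x^3 - 96*x^2 + 150*x - 76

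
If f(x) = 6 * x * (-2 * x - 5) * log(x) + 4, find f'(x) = -24*x*log(x) - 12*x - 30*log(x) - 30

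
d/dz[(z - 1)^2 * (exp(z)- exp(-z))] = (z^2*exp(2*z) + z^2 - 4*z - exp(2*z) + 3)*exp(-z)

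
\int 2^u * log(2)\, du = 2^u + C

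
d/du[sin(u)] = cos(u)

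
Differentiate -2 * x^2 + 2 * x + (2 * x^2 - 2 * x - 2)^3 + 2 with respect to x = 48*x^5 - 120*x^4 + 120*x^2 - 4*x - 22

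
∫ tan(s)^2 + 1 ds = tan(s) + C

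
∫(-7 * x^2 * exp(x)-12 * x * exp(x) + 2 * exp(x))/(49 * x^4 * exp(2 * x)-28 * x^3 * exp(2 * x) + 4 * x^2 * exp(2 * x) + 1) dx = acot(x*(7*x - 2)*exp(x)) + C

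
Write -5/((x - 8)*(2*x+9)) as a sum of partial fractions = 2/(5*(2*x + 9)) - 1/(5*(x - 8))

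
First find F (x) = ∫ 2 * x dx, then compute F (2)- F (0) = 4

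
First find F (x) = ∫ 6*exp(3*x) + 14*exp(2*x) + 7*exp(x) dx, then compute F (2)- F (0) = -19 - exp(2) + (1 + exp(2))^2 + 2*(1 + exp(2))^3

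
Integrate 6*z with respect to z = 3*z^2 + C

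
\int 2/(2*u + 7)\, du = log(2*u + 7) + C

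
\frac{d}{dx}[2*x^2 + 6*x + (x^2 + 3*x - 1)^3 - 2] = 6*x^5 + 45*x^4 + 96*x^3 + 27*x^2 - 44*x + 15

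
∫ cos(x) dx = sin(x) + C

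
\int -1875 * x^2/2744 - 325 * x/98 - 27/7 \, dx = -625*x^3/2744 - 325*x^2/196 - 27*x/7 + C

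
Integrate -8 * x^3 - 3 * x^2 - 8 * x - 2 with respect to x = -2*x^4 - x^3 - 4*x^2 - 2*x + C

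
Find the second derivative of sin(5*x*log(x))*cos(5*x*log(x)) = 5*(-10*x*log(x)^2*sin(10*x*log(x)) - 20*x*log(x)*sin(10*x*log(x)) - 10*x*sin(10*x*log(x)) + cos(10*x*log(x)))/x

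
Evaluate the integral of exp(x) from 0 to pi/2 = -1 + exp(pi/2)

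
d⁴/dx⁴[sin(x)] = sin(x)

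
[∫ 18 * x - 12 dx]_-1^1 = -24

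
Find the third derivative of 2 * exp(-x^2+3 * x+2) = -16*x^3*exp(-x^2 + 3*x + 2) + 72*x^2*exp(-x^2 + 3*x + 2) - 84*x*exp(-x^2 + 3*x + 2) + 18*exp(-x^2 + 3*x + 2)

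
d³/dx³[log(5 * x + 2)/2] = 125/(125*x^3 + 150*x^2 + 60*x + 8)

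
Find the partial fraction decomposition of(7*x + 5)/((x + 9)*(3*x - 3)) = 29/(15*(x + 9)) + 2/(5*(x - 1))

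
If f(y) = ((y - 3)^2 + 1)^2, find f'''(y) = 24*y - 72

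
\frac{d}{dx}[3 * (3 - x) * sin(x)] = -3*x*cos(x) - 3*sin(x) + 9*cos(x)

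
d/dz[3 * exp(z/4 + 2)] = 3*exp(z/4 + 2)/4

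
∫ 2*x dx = x^2 + C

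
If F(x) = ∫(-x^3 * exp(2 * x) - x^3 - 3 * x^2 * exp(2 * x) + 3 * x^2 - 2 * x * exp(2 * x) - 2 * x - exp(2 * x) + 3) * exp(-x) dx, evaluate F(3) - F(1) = -32*exp(3) - 2*exp(-1) + 32*exp(-3) + 2*E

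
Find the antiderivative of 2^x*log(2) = 2^x + C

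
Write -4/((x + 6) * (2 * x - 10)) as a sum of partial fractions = 2/(11*(x + 6)) - 2/(11*(x - 5))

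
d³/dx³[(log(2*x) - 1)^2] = (4*log(x) - 10 + 4*log(2))/x^3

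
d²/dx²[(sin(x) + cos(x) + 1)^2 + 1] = -4*sin(2*x) - 2*sqrt(2)*sin(x + pi/4)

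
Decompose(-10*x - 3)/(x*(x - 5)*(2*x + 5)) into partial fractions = 88/(75*(2*x + 5)) - 53/(75*(x - 5)) + 3/(25*x)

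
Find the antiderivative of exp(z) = exp(z) + C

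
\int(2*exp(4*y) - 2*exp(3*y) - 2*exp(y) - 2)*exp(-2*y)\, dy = (-(1 - exp(y))*exp(y) - 1)^2*exp(-2*y) + C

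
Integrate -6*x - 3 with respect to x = -3*x^2 - 3*x + C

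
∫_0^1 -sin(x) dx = -1 + cos(1)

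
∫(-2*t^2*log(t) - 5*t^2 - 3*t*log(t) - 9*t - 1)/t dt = -(log(t) + 2)*(t^2 + 3*t + 1) + C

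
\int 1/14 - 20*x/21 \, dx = -10*x^2/21 + x/14 + C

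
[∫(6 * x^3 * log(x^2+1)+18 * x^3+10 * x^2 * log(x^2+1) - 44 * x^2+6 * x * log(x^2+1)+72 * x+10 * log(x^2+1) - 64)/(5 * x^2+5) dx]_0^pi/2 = (-4 + pi/5)*(-2 + 3*pi/2) - 8 + (3*pi^2/20 + pi + 6)*log(1 + pi^2/4)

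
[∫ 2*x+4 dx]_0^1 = 5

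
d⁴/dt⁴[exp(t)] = exp(t)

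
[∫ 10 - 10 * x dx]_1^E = -5*exp(2) - 5 + 10*E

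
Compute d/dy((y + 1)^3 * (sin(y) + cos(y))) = (y + 1)^2*(sqrt(2)*y*cos(y + pi/4) + 2*sin(y) + 4*cos(y))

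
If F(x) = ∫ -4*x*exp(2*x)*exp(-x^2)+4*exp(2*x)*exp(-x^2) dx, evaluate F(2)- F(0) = 0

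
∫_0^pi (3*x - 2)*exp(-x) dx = (-3*pi - 1)*exp(-pi) + 1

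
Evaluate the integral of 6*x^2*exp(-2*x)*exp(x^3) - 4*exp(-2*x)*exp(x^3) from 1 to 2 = -2*exp(-1) + 2*exp(4)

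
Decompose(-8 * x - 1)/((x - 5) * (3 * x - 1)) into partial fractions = 11/(14*(3*x - 1)) - 41/(14*(x - 5))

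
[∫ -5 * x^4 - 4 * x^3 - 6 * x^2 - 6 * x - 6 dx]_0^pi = (-pi^2 - 2*pi - 2)*(-pi^2 + 1 + 2*pi + pi^3) + 2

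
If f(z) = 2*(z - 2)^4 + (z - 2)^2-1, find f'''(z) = 48*z - 96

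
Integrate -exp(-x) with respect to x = exp(-x) + C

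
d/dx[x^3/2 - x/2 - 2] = 3*x^2/2 - 1/2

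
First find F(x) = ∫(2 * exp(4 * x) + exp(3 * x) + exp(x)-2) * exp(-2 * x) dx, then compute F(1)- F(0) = -exp(-1) + E + (E - exp(-1))^2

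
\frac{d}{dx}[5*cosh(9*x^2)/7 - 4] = 90*x*sinh(9*x^2)/7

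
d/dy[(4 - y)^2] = 2*y - 8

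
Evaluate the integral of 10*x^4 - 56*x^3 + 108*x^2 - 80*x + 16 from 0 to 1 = 0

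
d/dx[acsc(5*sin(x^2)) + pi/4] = -2*x*cos(x^2)/(sqrt(24 - 1/tan(x^2)^2)*sin(x^2)^2)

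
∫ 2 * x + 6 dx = x^2 + 6*x + C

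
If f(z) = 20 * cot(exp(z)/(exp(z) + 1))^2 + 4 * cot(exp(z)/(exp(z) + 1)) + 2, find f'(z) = -4*(1 + 10*cos(exp(z)/(exp(z) + 1))/sin(exp(z)/(exp(z) + 1)))*exp(z)/((exp(2*z) + 2*exp(z) + 1)*sin(exp(z)/(exp(z) + 1))^2)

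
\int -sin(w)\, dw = cos(w) + C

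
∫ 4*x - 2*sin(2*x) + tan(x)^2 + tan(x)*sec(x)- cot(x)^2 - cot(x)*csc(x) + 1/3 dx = 2*x^2 + x/3 + cos(2*x) + tan(x) + cot(x) + csc(x) + sec(x) + C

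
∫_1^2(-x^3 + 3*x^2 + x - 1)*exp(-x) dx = 6*exp(-2)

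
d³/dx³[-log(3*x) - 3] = -2/x^3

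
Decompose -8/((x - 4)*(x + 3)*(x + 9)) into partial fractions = -4/(39*(x + 9)) + 4/(21*(x + 3)) - 8/(91*(x - 4))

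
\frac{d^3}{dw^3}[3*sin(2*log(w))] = (36*sin(2*log(w)) - 12*cos(2*log(w)))/w^3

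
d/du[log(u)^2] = 2*log(u)/u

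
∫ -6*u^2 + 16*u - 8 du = -2*u^3 + 8*u^2 - 8*u + C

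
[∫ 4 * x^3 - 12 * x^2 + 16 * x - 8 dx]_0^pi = -4 + (1 + (-1 + pi)^2)^2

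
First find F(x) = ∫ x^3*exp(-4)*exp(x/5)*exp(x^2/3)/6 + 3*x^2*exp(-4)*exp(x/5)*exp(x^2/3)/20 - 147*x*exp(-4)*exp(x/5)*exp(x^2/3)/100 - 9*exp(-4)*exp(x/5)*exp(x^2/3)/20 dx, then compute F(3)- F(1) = -3*exp(-2/5)/10 + 13*exp(-52/15)/5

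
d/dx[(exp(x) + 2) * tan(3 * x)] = exp(x)*tan(3*x) + 3*exp(x)/cos(3*x)^2 + 6/cos(3*x)^2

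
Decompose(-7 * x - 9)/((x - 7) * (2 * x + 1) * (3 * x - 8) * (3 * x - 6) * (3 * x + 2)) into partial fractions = -39/(1840*(3*x + 2)) + 249/(4940*(3*x - 8)) + 88/(4275*(2*x + 1)) - 23/(1200*(x - 2)) - 58/(67275*(x - 7))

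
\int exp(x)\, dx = exp(x) + C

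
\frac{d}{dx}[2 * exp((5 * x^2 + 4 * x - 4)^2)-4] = 200*x^3*exp(25*x^4 + 40*x^3 - 24*x^2 - 32*x + 16) + 240*x^2*exp(25*x^4 + 40*x^3 - 24*x^2 - 32*x + 16) - 96*x*exp(25*x^4 + 40*x^3 - 24*x^2 - 32*x + 16) - 64*exp(25*x^4 + 40*x^3 - 24*x^2 - 32*x + 16)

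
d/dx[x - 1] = 1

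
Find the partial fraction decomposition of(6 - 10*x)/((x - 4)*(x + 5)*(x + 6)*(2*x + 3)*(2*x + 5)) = 124/(455*(2*x + 5)) - 4/(33*(2*x + 3)) + 11/(105*(x + 6)) - 8/(45*(x + 5)) - 17/(6435*(x - 4))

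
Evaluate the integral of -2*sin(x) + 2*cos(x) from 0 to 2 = -2 + 2*cos(2) + 2*sin(2)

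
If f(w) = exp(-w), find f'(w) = -exp(-w)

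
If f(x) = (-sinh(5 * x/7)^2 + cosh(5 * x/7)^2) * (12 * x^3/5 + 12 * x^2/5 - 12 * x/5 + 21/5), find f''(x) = 72*x/5 + 24/5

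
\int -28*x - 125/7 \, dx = -14*x^2 - 125*x/7 + C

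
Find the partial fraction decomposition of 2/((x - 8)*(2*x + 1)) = -4/(17*(2*x + 1)) + 2/(17*(x - 8))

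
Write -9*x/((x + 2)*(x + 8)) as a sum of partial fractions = -12/(x + 8) + 3/(x + 2)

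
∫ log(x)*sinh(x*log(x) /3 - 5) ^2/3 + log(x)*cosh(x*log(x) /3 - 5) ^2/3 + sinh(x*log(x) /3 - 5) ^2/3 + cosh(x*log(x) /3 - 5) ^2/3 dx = sinh(2*x*log(x)/3 - 10)/2 + C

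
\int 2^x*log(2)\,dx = 2^x + C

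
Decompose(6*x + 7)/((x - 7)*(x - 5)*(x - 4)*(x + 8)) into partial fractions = 41/(2340*(x + 8)) + 31/(36*(x - 4)) - 37/(26*(x - 5)) + 49/(90*(x - 7))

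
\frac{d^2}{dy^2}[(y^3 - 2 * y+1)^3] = 72*y^7 - 252*y^5 + 90*y^4 + 240*y^3 - 144*y^2 - 30*y + 24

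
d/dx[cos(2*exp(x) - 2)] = -2*exp(x)*sin(2*exp(x) - 2)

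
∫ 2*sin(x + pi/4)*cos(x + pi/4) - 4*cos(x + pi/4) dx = (sin(x + pi/4) - 2)^2 + C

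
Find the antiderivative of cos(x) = sin(x) + C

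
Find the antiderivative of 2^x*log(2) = 2^x + C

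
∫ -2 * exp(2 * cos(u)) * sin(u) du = exp(2*cos(u)) + C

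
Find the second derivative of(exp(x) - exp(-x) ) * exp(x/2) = (9*exp(5*x/2) - exp(x/2))*exp(-x)/4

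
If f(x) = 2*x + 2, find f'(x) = 2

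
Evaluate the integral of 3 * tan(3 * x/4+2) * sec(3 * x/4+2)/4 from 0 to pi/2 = sec(3*pi/8 + 2) - sec(2)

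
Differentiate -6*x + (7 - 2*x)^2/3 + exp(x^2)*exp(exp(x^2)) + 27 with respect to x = 2*x*exp(x^2 + exp(x^2)) + 2*x*exp(2*x^2 + exp(x^2)) + 8*x/3 - 46/3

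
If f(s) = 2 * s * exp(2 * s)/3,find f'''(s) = 16*s*exp(2*s)/3 + 8*exp(2*s)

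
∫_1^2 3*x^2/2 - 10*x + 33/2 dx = 5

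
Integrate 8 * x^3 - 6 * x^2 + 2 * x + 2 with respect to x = 2*x^4 - 2*x^3 + x^2 + 2*x + C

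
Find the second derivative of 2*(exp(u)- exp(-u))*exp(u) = 8*exp(2*u)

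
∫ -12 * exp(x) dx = -12*exp(x) + C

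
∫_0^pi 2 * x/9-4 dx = -36 + (-6 + pi/3)^2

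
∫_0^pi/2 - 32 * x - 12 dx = -4*pi^2 - 6*pi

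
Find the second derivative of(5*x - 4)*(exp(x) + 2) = 5*x*exp(x) + 6*exp(x)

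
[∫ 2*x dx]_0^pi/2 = pi^2/4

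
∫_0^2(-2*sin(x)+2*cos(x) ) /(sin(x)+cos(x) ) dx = 2*log(cos(2) + sin(2))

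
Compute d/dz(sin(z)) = cos(z)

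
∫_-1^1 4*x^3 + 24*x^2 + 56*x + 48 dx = 112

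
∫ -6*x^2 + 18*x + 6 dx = -2*x^3 + 9*x^2 + 6*x + C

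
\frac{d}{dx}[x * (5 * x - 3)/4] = 5*x/2 - 3/4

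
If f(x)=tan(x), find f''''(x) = 24*tan(x)^5 + 40*tan(x)^3 + 16*tan(x)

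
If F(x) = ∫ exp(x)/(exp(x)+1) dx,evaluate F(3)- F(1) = -log(1 + E) + log(1 + exp(3))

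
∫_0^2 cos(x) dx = sin(2)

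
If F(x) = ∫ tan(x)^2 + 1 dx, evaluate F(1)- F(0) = tan(1)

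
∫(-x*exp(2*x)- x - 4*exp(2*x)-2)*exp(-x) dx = -2*(x + 3)*sinh(x) + C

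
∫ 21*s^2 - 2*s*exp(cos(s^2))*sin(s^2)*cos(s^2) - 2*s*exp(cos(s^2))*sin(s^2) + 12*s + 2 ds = 7*s^3 + 6*s^2 + 2*s + exp(cos(s^2))*cos(s^2) + C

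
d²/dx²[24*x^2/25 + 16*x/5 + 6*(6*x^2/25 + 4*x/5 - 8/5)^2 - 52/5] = 2592*x^2/625 + 1728*x/125 + 48/125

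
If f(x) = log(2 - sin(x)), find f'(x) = cos(x)/(sin(x) - 2)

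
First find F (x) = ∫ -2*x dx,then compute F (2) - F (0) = -4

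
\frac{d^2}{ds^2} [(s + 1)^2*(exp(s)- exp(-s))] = (s^2*exp(2*s) - s^2 + 6*s*exp(2*s) + 2*s + 7*exp(2*s) + 1)*exp(-s)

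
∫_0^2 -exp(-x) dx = -1 + exp(-2)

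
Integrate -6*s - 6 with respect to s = -3*s^2 - 6*s + C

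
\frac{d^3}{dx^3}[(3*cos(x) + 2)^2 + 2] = 12*(6*cos(x) + 1)*sin(x)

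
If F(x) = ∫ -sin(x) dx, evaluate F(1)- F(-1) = 0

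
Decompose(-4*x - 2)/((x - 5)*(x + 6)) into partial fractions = -2/(x + 6) - 2/(x - 5)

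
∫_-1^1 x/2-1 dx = -2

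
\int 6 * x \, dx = 3*x^2 + C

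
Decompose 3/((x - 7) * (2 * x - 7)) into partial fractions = -6/(7*(2*x - 7)) + 3/(7*(x - 7))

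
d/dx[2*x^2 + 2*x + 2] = 4*x + 2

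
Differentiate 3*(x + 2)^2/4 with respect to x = 3*x/2 + 3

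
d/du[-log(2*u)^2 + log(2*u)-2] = (-2*log(u) - 2*log(2) + 1)/u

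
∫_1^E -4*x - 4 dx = -2*exp(2) - 4*E + 6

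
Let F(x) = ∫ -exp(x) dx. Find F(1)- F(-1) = -E + exp(-1)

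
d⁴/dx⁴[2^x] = 2^x*log(2)^4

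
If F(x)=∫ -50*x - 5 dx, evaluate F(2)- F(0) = -110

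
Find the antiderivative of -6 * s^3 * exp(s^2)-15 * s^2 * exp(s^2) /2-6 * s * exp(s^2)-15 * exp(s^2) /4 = -3*s*(4*s + 5)*exp(s^2)/4 + C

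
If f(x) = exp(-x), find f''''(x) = exp(-x)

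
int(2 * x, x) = x^2 + C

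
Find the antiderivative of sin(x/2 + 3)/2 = -cos(x/2 + 3) + C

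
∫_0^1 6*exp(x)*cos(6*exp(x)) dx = sin(6*E) - sin(6)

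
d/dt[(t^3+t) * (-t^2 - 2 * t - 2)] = -5*t^4 - 8*t^3 - 9*t^2 - 4*t - 2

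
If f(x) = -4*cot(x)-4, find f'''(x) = 24*cot(x)^4 + 32*cot(x)^2 + 8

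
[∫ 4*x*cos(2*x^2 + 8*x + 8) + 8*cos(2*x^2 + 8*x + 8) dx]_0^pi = -sin(8) + sin(2*(2 + pi)^2)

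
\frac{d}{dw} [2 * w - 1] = 2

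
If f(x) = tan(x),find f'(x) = cos(x)^(-2)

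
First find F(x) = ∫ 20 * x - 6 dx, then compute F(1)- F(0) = 4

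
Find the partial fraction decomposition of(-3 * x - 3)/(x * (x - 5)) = -18/(5*(x - 5)) + 3/(5*x)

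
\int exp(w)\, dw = exp(w) + C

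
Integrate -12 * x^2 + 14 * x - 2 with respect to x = -4*x^3 + 7*x^2 - 2*x + C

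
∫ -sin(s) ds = cos(s) + C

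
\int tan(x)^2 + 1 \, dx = tan(x) + C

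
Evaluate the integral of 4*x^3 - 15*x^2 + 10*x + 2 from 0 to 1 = 3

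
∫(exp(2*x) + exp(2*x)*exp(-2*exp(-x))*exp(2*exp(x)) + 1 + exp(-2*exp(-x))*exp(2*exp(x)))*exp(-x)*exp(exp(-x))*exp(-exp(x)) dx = 2*sinh(2*sinh(x)) + C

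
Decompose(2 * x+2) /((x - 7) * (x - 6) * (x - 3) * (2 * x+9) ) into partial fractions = 8/(1035*(2*x + 9)) + 2/(45*(x - 3)) - 2/(9*(x - 6)) + 4/(23*(x - 7))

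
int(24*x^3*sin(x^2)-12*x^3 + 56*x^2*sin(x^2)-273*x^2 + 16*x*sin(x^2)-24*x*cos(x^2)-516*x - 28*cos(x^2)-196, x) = -(x + 2)*(3*x + 1)*(x^2 + 28*x + 4*cos(x^2) + 20) + C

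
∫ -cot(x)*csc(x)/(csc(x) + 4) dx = log(csc(x) + 4) + C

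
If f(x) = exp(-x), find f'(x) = -exp(-x)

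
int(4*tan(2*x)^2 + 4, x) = 2*tan(2*x) + C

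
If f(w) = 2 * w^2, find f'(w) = 4*w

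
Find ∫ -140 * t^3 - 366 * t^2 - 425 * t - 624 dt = -35*t^4 - 122*t^3 - 425*t^2/2 - 624*t + C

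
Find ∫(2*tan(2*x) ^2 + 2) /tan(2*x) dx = log(tan(2*x)) + C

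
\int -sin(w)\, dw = cos(w) + C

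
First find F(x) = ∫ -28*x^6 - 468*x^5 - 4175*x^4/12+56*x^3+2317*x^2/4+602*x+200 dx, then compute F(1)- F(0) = 1113/2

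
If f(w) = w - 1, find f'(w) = 1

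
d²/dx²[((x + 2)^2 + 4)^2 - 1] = 12*x^2 + 48*x + 64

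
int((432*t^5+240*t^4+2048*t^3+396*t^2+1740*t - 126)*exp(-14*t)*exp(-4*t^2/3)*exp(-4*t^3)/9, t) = -2*t*(6*t^2 + 2*t + 21)*exp(-2*t*(6*t^2 + 2*t + 21)/3)/3 + C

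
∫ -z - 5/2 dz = -z^2/2 - 5*z/2 + C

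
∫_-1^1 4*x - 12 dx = -24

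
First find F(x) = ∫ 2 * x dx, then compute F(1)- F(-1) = 0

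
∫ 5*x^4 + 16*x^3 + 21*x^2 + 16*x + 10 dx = x^5 + 4*x^4 + 7*x^3 + 8*x^2 + 10*x + C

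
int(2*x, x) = x^2 + C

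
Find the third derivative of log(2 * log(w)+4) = (2*log(w)^2 + 11*log(w) + 16)/(w^3*log(w)^3 + 6*w^3*log(w)^2 + 12*w^3*log(w) + 8*w^3)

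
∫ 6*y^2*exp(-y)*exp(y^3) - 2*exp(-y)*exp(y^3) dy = 2*exp(y*(y^2 - 1)) + C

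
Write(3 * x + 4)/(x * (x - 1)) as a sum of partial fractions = 7/(x - 1) - 4/x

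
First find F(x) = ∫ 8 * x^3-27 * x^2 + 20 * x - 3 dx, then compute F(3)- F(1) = 0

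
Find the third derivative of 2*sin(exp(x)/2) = (-exp(2*x)*cos(exp(x)/2)/4 - 3*exp(x)*sin(exp(x)/2)/2 + cos(exp(x)/2))*exp(x)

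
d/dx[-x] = -1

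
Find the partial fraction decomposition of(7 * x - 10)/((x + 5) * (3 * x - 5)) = 1/(4*(3*x - 5)) + 9/(4*(x + 5))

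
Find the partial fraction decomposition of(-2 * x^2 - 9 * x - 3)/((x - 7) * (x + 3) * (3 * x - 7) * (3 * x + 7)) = 4/(49*(3*x + 7)) + 157/(1568*(3*x - 7)) - 3/(160*(x + 3)) - 41/(980*(x - 7))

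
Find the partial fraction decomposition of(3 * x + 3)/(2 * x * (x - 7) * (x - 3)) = -1/(2*(x - 3)) + 3/(7*(x - 7)) + 1/(14*x)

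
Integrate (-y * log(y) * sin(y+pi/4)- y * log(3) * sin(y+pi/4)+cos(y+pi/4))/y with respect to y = log(3*y)*cos(y + pi/4) + C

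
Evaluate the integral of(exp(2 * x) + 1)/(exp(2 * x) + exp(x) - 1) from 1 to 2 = -log(-exp(-1) + 1 + E) + log(-exp(-2) + 1 + exp(2))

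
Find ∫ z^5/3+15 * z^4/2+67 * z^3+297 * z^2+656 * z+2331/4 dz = z^6/18 + 3*z^5/2 + 67*z^4/4 + 99*z^3 + 328*z^2 + 2331*z/4 + C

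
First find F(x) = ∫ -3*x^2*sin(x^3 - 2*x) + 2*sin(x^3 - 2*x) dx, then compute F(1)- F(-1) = 0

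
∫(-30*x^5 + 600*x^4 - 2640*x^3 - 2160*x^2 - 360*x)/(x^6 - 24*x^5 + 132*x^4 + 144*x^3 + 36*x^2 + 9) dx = -5*log(x^2*(-x^2 + 12*x + 6)^2/9 + 1) + C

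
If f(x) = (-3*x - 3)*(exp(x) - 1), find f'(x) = -3*x*exp(x) - 6*exp(x) + 3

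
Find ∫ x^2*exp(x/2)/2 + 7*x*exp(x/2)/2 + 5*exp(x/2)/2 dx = (x^2 + 3*x - 1)*exp(x/2) + C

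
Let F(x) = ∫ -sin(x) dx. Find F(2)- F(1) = -cos(1) + cos(2)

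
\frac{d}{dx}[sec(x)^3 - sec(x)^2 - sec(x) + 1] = (-1 - 2/cos(x) + 3/cos(x)^2)*sin(x)/cos(x)^2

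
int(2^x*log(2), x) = 2^x + C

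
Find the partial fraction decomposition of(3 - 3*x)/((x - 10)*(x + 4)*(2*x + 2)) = 5/(28*(x + 4)) - 1/(11*(x + 1)) - 27/(308*(x - 10))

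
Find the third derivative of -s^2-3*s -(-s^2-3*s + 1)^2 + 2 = -24*s - 36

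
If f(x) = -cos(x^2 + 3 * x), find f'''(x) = -8*x^3*sin(x*(x + 3)) - 36*x^2*sin(x*(x + 3)) - 54*x*sin(x*(x + 3)) + 12*x*cos(x*(x + 3)) - 27*sin(x*(x + 3)) + 18*cos(x*(x + 3))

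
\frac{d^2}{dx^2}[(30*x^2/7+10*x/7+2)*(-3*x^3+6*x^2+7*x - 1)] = -1800*x^3/7 + 1800*x^2/7 + 1368*x/7 + 248/7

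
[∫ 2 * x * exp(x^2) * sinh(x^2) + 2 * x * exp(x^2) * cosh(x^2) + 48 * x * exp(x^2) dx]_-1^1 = 0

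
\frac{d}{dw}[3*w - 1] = 3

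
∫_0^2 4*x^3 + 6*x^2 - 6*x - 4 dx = 12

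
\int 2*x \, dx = x^2 + C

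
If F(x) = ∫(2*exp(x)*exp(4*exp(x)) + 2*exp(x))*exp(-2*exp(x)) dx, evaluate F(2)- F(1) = -exp(2*E) - exp(-2*exp(2)) + exp(-2*E) + exp(2*exp(2))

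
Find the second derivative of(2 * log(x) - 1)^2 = (12 - 8*log(x))/x^2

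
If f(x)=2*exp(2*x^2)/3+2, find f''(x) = 32*x^2*exp(2*x^2)/3 + 8*exp(2*x^2)/3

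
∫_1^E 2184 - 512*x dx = -4*(35 - 8*E)^2 - 56*E + 2972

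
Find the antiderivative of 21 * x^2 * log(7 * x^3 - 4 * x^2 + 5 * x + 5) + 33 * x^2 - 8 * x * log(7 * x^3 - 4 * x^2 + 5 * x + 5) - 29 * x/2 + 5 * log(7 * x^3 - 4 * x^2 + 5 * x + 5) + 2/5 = 4*x^3 - 13*x^2/4 - 23*x/5 + (7*x^3 - 4*x^2 + 5*x + 5)*log(7*x^3 - 4*x^2 + 5*x + 5) + C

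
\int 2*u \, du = u^2 + C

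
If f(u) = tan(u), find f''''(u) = 24*tan(u)^5 + 40*tan(u)^3 + 16*tan(u)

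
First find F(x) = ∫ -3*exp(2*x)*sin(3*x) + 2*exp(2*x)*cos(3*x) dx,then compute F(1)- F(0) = exp(2)*cos(3) - 1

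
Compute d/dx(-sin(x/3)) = -cos(x/3)/3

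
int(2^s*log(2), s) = 2^s + C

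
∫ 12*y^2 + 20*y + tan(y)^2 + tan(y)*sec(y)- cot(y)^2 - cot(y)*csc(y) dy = 4*y^3 + 10*y^2 + tan(y) + cot(y) + csc(y) + sec(y) + C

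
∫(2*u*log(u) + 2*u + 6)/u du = 2*(u + 3)*log(u) + C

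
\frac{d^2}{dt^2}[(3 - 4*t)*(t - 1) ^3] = -48*t^2 + 90*t - 42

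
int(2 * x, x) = x^2 + C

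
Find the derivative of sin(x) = cos(x)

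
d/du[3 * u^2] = 6*u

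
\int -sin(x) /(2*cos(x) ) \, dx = log(cos(x)/2)/2 + C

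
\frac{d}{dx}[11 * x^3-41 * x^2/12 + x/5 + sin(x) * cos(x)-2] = 33*x^2 - 41*x/6 + cos(2*x) + 1/5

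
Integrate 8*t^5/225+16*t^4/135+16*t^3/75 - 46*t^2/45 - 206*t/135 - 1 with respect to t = 4*t^6/675 + 16*t^5/675 + 4*t^4/75 - 46*t^3/135 - 103*t^2/135 - t + C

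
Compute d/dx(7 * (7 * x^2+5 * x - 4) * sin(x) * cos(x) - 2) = 49*x^2*cos(2*x) + 49*x*sin(2*x) + 35*x*cos(2*x) + 35*sin(2*x)/2 - 28*cos(2*x)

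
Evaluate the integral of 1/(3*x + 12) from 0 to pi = -log(4)/3 + log(pi + 4)/3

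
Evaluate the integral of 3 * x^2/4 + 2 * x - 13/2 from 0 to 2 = -7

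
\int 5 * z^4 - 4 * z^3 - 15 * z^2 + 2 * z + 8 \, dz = z^5 - z^4 - 5*z^3 + z^2 + 8*z + C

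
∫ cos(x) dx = sin(x) + C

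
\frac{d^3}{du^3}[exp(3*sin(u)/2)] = 3*(-18*sin(u) + 9*cos(u)^2 - 4)*exp(3*sin(u)/2)*cos(u)/8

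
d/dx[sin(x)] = cos(x)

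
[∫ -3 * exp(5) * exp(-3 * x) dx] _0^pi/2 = -exp(5) + exp(5 - 3*pi/2)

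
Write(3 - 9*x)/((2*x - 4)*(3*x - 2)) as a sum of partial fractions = 9/(8*(3*x - 2)) - 15/(8*(x - 2))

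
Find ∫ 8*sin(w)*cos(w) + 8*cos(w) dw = 4*(sin(w) + 1)^2 + C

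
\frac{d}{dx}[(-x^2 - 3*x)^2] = 4*x^3 + 18*x^2 + 18*x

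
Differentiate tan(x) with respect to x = cos(x)^(-2)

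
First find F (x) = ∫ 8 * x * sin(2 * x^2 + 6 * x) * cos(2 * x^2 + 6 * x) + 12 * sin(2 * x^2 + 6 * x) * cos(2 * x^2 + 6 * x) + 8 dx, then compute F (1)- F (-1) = cos(8)/2 - cos(16)/2 + 16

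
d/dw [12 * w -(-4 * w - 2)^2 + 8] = -32*w - 4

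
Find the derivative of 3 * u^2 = 6*u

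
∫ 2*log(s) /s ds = log(s)^2 + C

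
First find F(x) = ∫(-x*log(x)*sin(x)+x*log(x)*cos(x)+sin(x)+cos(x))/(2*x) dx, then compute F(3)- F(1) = (cos(3) + sin(3))*log(3)/2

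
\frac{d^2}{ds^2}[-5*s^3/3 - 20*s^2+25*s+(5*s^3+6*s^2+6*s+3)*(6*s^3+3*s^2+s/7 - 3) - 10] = 900*s^4 + 1020*s^3 + 4596*s^2/7 + 848*s/7 - 394/7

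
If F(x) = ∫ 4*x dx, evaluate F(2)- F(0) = 8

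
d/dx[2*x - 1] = 2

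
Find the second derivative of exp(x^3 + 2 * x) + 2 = 9*x^4*exp(x^3 + 2*x) + 12*x^2*exp(x^3 + 2*x) + 6*x*exp(x^3 + 2*x) + 4*exp(x^3 + 2*x)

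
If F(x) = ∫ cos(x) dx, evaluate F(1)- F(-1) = 2*sin(1)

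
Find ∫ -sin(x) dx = cos(x) + C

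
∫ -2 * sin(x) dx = 2*cos(x) + C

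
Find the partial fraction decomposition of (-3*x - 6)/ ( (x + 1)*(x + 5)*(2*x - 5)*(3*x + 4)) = -54/(253*(3*x + 4)) - 36/(805*(2*x - 5)) - 3/(220*(x + 5)) + 3/(28*(x + 1))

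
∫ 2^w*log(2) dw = 2^w + C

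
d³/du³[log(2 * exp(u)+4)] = (-2*exp(2*u) + 4*exp(u))/(exp(3*u) + 6*exp(2*u) + 12*exp(u) + 8)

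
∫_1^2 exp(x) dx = -E + exp(2)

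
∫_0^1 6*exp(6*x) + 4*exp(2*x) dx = -3 + 2*exp(2) + exp(6)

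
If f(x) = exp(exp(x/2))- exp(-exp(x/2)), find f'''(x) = (exp(3*x/2) + exp(x/2) - 3*exp(x) + exp(x/2 + 2*exp(x/2)) + 3*exp(x + 2*exp(x/2)) + exp(3*x/2 + 2*exp(x/2)))*exp(-exp(x/2))/8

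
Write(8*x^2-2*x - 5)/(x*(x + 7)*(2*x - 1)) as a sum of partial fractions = -16/(15*(2*x - 1)) + 401/(105*(x + 7)) + 5/(7*x)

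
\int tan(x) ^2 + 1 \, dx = tan(x) + C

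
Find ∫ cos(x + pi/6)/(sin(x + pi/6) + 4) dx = log(sin(x + pi/6) + 4) + C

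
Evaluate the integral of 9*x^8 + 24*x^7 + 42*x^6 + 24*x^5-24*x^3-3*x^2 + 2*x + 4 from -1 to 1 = 20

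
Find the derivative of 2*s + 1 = 2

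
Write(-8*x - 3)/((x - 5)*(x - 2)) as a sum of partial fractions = 19/(3*(x - 2)) - 43/(3*(x - 5))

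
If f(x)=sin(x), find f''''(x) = sin(x)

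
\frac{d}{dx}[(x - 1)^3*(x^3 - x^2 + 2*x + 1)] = 6*x^5 - 20*x^4 + 32*x^3 - 27*x^2 + 8*x + 1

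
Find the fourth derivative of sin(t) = sin(t)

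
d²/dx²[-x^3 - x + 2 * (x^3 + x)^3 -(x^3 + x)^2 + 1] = 144*x^7 + 252*x^5 - 30*x^4 + 120*x^3 - 24*x^2 + 6*x - 2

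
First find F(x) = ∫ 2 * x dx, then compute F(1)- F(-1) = 0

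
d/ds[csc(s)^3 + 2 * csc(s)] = -(2 + 3/sin(s)^2)*cos(s)/sin(s)^2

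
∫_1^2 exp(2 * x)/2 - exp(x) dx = -(-1 + E/2)^2 + (-1 + exp(2)/2)^2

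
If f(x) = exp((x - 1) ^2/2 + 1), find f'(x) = x*exp(x^2/2 - x + 3/2) - exp(x^2/2 - x + 3/2)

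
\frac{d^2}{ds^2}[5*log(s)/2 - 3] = -5/(2*s^2)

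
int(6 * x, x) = 3*x^2 + C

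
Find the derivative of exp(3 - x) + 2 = -exp(3 - x)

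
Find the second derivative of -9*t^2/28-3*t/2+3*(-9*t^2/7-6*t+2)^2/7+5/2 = 2916*t^2/343 + 1944*t/49 + 2529/98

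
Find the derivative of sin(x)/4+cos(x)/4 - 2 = -sin(x)/4 + cos(x)/4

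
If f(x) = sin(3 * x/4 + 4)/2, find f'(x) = 3*cos(3*x/4 + 4)/8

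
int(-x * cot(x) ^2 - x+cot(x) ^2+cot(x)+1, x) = (x - 1)*cot(x) + C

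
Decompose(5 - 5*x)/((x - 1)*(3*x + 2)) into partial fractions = -5/(3*x + 2)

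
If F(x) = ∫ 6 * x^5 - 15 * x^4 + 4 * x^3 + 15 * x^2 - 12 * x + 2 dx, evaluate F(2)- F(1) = 4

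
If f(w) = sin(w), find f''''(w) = sin(w)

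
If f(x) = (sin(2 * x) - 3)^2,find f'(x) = 2*sin(4*x) - 12*cos(2*x)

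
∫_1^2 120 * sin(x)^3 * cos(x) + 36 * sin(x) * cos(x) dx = -30*sin(1)^4 - 18*sin(1)^2 + 18*sin(2)^2 + 30*sin(2)^4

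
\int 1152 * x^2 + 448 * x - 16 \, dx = 384*x^3 + 224*x^2 - 16*x + C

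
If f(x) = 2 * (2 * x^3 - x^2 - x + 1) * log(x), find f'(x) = (12*x^3*log(x) + 4*x^3 - 4*x^2*log(x) - 2*x^2 - 2*x*log(x) - 2*x + 2)/x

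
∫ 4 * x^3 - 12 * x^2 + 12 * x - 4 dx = x^4 - 4*x^3 + 6*x^2 - 4*x + C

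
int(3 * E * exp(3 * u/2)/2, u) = exp(3*u/2 + 1) + C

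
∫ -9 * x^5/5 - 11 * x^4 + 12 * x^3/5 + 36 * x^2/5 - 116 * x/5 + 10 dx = -3*x^6/10 - 11*x^5/5 + 3*x^4/5 + 12*x^3/5 - 58*x^2/5 + 10*x + C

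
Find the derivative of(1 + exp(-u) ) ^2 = (-2*exp(u) - 2)*exp(-2*u)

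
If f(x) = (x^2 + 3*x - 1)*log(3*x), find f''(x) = (2*x^2*log(x) + 2*x^2*log(3) + 3*x^2 + 3*x + 1)/x^2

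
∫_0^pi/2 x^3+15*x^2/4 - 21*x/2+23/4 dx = (-1 + pi/2)^3*(pi/8 + 2) + 2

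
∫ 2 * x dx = x^2 + C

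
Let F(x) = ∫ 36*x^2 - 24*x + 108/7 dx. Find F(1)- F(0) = 108/7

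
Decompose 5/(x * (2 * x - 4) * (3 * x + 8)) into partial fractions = 45/(224*(3*x + 8)) + 5/(56*(x - 2)) - 5/(32*x)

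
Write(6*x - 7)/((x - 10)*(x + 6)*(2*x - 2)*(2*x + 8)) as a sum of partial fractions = 43/(896*(x + 6)) - 31/(560*(x + 4)) + 1/(1260*(x - 1)) + 53/(8064*(x - 10))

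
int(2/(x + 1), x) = log(2*(x + 1)^2) + C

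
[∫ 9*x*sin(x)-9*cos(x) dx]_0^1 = -9*cos(1)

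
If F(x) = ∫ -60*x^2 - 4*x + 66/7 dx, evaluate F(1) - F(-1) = -148/7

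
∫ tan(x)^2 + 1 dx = tan(x) + C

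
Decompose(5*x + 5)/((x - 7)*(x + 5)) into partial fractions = 5/(3*(x + 5)) + 10/(3*(x - 7))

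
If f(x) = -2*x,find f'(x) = -2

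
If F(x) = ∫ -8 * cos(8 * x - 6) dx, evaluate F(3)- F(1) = -sin(18) + sin(2)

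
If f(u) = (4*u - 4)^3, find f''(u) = 384*u - 384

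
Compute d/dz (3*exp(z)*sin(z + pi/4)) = 3*sqrt(2)*exp(z)*cos(z)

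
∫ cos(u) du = sin(u) + C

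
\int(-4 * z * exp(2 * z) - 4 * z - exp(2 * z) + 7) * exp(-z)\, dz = -2*(4*z - 3)*sinh(z) + C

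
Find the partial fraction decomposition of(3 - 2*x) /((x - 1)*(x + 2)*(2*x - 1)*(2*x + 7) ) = -5/(27*(2*x + 7)) - 1/(5*(2*x - 1)) + 7/(45*(x + 2)) + 1/(27*(x - 1))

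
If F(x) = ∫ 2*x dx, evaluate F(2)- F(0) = 4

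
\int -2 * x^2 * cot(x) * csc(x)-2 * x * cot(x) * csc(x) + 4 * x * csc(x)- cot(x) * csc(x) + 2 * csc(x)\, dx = (2*x^2 + 2*x + 1)*csc(x) + C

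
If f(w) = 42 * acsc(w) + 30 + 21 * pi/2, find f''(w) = (84*w^2 - 42)/(w^5*sqrt(1 - 1/w^2) - w^3*sqrt(1 - 1/w^2))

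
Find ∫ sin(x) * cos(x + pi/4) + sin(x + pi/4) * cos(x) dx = -cos(2*x + pi/4)/2 + C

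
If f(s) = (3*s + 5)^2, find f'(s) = 18*s + 30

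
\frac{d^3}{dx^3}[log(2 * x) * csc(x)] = (x^3*log(x)*cos(x)/sin(x) - 6*x^3*log(x)*cos(x)/sin(x)^3 + x^3*log(2)*cos(x)/sin(x) - 6*x^3*log(2)*cos(x)/sin(x)^3 - 3*x^2 + 6*x^2/sin(x)^2 + 3*x*cos(x)/sin(x) + 2)/(x^3*sin(x))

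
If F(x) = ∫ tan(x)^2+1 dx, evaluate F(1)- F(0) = tan(1)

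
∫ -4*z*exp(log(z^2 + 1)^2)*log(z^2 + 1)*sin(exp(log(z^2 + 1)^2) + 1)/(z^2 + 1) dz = cos(exp(log(z^2 + 1)^2) + 1) + C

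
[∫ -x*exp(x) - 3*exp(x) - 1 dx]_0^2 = -4*exp(2)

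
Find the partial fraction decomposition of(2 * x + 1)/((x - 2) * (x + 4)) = 7/(6*(x + 4)) + 5/(6*(x - 2))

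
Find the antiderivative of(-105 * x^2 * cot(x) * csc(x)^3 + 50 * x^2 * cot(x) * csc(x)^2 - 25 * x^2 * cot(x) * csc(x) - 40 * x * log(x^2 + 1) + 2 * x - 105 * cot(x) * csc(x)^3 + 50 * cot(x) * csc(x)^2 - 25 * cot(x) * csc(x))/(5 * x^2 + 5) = -2*log(x^2 + 1)^2 + log(x^2 + 1)/5 + 5/sin(x) - 5/sin(x)^2 + 7/sin(x)^3 + C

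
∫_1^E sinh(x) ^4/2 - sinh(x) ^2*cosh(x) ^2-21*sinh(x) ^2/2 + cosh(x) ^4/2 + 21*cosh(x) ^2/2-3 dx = -8 + 8*E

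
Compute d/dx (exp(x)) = exp(x)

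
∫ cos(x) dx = sin(x) + C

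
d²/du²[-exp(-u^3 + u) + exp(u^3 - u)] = -9*u^4*exp(-u^3 + u) + 9*u^4*exp(u^3 - u) + 6*u^2*exp(-u^3 + u) - 6*u^2*exp(u^3 - u) + 6*u*exp(-u^3 + u) + 6*u*exp(u^3 - u) - exp(-u^3 + u) + exp(u^3 - u)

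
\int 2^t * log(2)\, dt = 2^t + C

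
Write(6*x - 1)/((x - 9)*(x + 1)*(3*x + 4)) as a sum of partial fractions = -81/(31*(3*x + 4)) + 7/(10*(x + 1)) + 53/(310*(x - 9))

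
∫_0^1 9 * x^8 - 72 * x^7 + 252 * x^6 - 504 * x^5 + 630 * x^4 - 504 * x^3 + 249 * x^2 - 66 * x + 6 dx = 0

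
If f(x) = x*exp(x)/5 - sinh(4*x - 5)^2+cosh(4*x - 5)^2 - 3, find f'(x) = x*exp(x)/5 + exp(x)/5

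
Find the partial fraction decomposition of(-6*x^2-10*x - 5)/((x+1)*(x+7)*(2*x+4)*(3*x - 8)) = -2007/(8932*(3*x - 8)) + 229/(1740*(x + 7)) - 9/(140*(x + 2)) + 1/(132*(x + 1))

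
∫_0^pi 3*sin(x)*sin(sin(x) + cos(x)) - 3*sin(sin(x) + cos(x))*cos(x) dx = 0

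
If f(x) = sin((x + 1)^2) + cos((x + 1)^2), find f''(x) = -4*x^2*sin(x^2 + 2*x + 1) - 4*x^2*cos(x^2 + 2*x + 1) - 8*x*sin(x^2 + 2*x + 1) - 8*x*cos(x^2 + 2*x + 1) - 6*sin(x^2 + 2*x + 1) - 2*cos(x^2 + 2*x + 1)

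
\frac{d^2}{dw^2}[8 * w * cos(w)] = -8*w*cos(w) - 16*sin(w)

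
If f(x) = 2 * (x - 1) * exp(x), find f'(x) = 2*x*exp(x)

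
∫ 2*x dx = x^2 + C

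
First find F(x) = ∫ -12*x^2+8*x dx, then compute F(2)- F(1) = -16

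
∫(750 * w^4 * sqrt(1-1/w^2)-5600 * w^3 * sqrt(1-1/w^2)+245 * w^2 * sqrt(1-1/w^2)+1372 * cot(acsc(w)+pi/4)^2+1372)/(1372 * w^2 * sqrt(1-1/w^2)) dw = 125*w^3/686 - 100*w^2/49 + 5*w/28 + cot(acsc(w) + pi/4) + C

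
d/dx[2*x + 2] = 2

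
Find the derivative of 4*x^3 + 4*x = 12*x^2 + 4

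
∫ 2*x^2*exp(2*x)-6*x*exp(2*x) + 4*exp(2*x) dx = (x - 2)^2*exp(2*x) + C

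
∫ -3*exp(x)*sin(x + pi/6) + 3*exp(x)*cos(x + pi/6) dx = 3*exp(x)*cos(x + pi/6) + C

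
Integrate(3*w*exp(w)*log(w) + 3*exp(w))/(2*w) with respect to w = 3*exp(w)*log(w)/2 + C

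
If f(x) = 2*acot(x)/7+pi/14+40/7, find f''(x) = 4*x/(7*x^4 + 14*x^2 + 7)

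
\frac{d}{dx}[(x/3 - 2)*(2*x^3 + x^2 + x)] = 8*x^3/3 - 11*x^2 - 10*x/3 - 2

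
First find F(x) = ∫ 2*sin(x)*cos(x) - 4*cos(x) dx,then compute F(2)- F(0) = -4 + (2 - sin(2))^2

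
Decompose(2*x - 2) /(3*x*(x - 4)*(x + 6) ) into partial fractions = -7/(90*(x + 6)) + 1/(20*(x - 4)) + 1/(36*x)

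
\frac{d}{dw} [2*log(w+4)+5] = 2/(w + 4)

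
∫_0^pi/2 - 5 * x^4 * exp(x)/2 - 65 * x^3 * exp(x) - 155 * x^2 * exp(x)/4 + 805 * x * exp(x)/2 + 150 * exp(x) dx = pi*(-30 - 5*pi/8)*(-2*pi - 5 + pi^2/2)*exp(pi/2)/2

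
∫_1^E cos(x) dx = -sin(1) + sin(E)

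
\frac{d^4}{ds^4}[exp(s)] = exp(s)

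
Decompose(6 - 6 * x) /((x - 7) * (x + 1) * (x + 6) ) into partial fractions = 42/(65*(x + 6)) - 3/(10*(x + 1)) - 9/(26*(x - 7))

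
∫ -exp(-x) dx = exp(-x) + C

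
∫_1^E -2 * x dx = 1 - exp(2)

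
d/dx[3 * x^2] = 6*x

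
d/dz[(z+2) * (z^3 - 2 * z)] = 4*z^3 + 6*z^2 - 4*z - 4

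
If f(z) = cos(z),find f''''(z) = cos(z)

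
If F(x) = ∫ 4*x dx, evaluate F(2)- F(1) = 6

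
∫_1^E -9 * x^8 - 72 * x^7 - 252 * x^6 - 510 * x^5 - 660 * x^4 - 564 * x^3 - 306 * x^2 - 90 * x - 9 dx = -(1 + E)^9 - (1 + E)^6 + 2*(1 + E)^3 + 560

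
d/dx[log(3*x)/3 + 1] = 1/(3*x)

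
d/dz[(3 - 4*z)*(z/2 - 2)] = 19/2 - 4*z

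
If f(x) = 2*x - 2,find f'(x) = 2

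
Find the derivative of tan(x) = cos(x)^(-2)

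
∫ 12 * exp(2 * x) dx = 6*exp(2*x) + C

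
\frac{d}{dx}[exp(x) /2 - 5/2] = exp(x)/2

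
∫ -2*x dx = -x^2 + C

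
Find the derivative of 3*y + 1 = 3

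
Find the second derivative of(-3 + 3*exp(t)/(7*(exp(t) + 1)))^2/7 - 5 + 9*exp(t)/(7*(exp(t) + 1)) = (-333*exp(3*t) + 36*exp(2*t) + 315*exp(t))/(343*exp(4*t) + 1372*exp(3*t) + 2058*exp(2*t) + 1372*exp(t) + 343)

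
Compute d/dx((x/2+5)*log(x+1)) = (x*log(x + 1) + x + log(x + 1) + 10)/(2*x + 2)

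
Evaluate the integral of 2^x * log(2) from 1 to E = -2 + 2^E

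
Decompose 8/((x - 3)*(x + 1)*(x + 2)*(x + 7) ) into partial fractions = -2/(75*(x + 7)) + 8/(25*(x + 2)) - 1/(3*(x + 1)) + 1/(25*(x - 3))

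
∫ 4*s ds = 2*s^2 + C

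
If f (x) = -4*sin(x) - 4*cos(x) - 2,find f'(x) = 4*sin(x) - 4*cos(x)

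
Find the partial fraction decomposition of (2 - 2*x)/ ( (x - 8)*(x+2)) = -3/(5*(x + 2)) - 7/(5*(x - 8))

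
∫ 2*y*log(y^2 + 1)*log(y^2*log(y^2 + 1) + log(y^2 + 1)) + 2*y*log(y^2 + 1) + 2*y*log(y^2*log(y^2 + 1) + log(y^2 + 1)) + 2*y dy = (y^2 + 1)*log((y^2 + 1)*log(y^2 + 1))*log(y^2 + 1) + C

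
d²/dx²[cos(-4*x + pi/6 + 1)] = -16*cos(-4*x + pi/6 + 1)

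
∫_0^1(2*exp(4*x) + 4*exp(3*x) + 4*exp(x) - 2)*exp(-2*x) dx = -4 + (-exp(-1) + 2 + E)^2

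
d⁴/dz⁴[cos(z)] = cos(z)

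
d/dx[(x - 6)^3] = 3*x^2 - 36*x + 108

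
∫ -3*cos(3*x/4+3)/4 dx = -sin(3*x/4 + 3) + C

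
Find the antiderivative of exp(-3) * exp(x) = exp(x - 3) + C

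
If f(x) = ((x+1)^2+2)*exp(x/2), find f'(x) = x^2*exp(x/2)/2 + 3*x*exp(x/2) + 7*exp(x/2)/2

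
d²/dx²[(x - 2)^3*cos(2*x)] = -4*x^3*cos(2*x) - 12*x^2*sin(2*x) + 24*x^2*cos(2*x) + 48*x*sin(2*x) - 42*x*cos(2*x) - 48*sin(2*x) + 20*cos(2*x)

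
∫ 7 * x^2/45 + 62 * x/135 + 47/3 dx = 7*x^3/135 + 31*x^2/135 + 47*x/3 + C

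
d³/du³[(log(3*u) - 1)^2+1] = (4*log(u) - 10 + 4*log(3))/u^3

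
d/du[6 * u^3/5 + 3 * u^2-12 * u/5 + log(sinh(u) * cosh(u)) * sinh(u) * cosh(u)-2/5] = 18*u^2/5 + 6*u + log(sinh(2*u)/2)*cosh(2*u) + cosh(2*u) - 12/5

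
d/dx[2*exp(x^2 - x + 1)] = 4*x*exp(x^2 - x + 1) - 2*exp(x^2 - x + 1)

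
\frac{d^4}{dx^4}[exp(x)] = exp(x)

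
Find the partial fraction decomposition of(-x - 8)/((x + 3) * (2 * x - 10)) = 5/(16*(x + 3)) - 13/(16*(x - 5))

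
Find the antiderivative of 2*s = s^2 + C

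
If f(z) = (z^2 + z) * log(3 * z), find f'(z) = 2*z*log(z) + z + 2*z*log(3) + log(z) + 1 + log(3)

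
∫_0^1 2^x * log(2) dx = 1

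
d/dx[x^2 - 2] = 2*x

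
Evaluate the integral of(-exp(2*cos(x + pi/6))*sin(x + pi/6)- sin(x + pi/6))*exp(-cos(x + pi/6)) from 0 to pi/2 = -exp(sqrt(3)/2) - exp(1/2) + exp(-sqrt(3)/2) + exp(-1/2)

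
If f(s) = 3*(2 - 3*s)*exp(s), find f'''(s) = -9*s*exp(s) - 21*exp(s)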